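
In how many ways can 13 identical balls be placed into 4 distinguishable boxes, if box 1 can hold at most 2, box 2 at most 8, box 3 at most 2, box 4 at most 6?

36

Ignoring the caps, the number of non-negative solutions to x_1+…+x_4 = 13 is C(16,3) = 560.
Subtract solutions that violate a single cap (substitute x_i' = x_i − (cap_i+1)): x_1 ≥ 3 gives C(13,3) = 286; x_2 ≥ 9 gives C(7,3) = 35; x_3 ≥ 3 gives C(13,3) = 286; x_4 ≥ 7 gives C(9,3) = 84. Together 691.
Add back pairs where two caps are both exceeded: 4 + 120 + 20 + 4 + 0 + 20 = 168.
Subtract triples: 0 + 0 + 1 + 0 = 1.
By inclusion–exclusion the count is 560 − 691 + 168 − 1 = 36.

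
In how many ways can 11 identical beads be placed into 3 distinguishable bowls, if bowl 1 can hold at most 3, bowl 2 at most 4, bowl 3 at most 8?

Ignoring the caps, the number of non-negative solutions to x_1+…+x_3 = 11 is C(13,2) = 78.
Subtract solutions that violate a single cap (substitute x_i' = x_i − (cap_i+1)): x_1 ≥ 4 gives C(9,2) = 36; x_2 ≥ 5 gives C(8,2) = 28; x_3 ≥ 9 gives C(4,2) = 6. Together 70.
Add back pairs where two caps are both exceeded: 6 + 0 + 0 = 6.
By inclusion–exclusion the count is 78 − 70 + 6 = 14.

14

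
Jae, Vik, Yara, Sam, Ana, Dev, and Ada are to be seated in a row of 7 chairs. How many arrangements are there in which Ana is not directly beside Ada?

Of the 7! = 5040 arrangements, those with Ana and Ada adjacent number 2 × 6! = 1440 (treat the pair as a block with 2 internal orders).
So 5040 − 1440 = 3600 arrangements keep them apart.

3600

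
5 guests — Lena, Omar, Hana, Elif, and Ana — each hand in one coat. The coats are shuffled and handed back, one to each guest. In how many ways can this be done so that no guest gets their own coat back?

44

Count assignments avoiding every fixed point. For any j of the 5 guests fixed to their own coat, the other 5−j can be arranged in (5−j)! ways.
By inclusion–exclusion this is Σ_{j=0}^{5} (−1)^j C(5,j)·(5−j)!.
Computing: 120 − 120 + 60 − 20 + 5 − 1 = 44.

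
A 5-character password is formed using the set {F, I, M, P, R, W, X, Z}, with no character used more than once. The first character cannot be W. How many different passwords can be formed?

The first character has 8−1 = 7 choices (anything except W).
The remaining 4 characters are filled from the other 7 symbols without repetition: 7 × 6 × 5 × 4 = 840.
Total: 7 × 840 = 5880.

5880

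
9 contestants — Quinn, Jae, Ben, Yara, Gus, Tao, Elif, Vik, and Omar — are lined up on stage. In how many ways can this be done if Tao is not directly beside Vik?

Of the 9! = 362880 arrangements, those with Tao and Vik adjacent number 2 × 8! = 80640 (treat the pair as a block with 2 internal orders).
So 362880 − 80640 = 282240 arrangements keep them apart.

282240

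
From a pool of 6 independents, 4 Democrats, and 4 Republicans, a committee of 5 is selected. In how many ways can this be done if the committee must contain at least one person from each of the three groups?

Total 5-person selections from all 14: C(14,5) = 2002.
Selections missing a whole group: no independents → C(8,5) = 56; no Democrats → C(10,5) = 252; no Republicans → C(10,5) = 252.
Add back selections omitting two groups (i.e. drawn from a single group): C(6,5) + C(4,5) + C(4,5) = 6.
By inclusion–exclusion: 2002 − 560 + 6 = 1448.

1448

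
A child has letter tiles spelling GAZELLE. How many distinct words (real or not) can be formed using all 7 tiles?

1260

GAZELLE has 7 letters with E appearing twice and L appearing twice.
Dividing 7! = 5040 by 2!·2! = 4 for the repeated letters gives 1260.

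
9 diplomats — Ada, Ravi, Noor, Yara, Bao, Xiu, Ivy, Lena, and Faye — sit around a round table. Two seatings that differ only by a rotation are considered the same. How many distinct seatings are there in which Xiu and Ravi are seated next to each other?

Treat {Xiu, Ravi} as one unit (2 internal orders) and seat the resulting 8 units around the table: (7)! circular arrangements.
So 2 × (7)! = 2 × 5040 = 10080.

10080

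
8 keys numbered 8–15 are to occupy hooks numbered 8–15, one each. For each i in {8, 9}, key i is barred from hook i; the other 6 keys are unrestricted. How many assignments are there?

Let Aᵢ (for i ∈ {8, 9}) be the placements that put key i in its forbidden hook. Any j of these fix j positions, leaving (8−j)! ways to fill the rest, and there are C(2,j) ways to pick which j.
By inclusion–exclusion, the number of valid placements is Σ_{j=0}^{2} (−1)^j C(2,j)·(8−j)!.
Computing: 40320 − 10080 + 720 = 30960.

30960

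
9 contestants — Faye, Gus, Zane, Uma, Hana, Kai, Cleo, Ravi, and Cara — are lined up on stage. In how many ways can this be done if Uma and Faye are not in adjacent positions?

There are 9! = 362880 arrangements in all. If Uma and Faye are adjacent, merging them into one block gives 2·(8)! = 80640 arrangements.
Complementary counting: 362880 − 80640 = 282240.

282240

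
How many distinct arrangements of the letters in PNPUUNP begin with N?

Fix N in the first position and arrange the remaining 6 letters.
Those 6 letters have P appearing 3 times and U appearing twice, giving (6)!/(3!·2!) = 60.

60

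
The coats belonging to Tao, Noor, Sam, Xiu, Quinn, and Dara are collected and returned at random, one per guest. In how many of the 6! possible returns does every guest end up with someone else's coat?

Let Aᵢ be the assignments in which guest i gets their own coat. We want the size of the complement of A₁∪…∪A_6.
By inclusion–exclusion this is Σ_{j=0}^{6} (−1)^j C(6,j)·(6−j)!.
Computing: 720 − 720 + 360 − 120 + 30 − 6 + 1 = 265.

265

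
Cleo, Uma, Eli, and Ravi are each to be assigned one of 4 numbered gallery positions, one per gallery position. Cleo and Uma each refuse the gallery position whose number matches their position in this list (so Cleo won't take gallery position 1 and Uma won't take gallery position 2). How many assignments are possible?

14

Let Aᵢ (for i ∈ {1, 2}) be the placements that put person i in their forbidden gallery position. Any j of these fix j positions, leaving (4−j)! ways to fill the rest, and there are C(2,j) ways to pick which j.
By inclusion–exclusion, the number of valid placements is Σ_{j=0}^{2} (−1)^j C(2,j)·(4−j)!.
Computing: 24 − 12 + 2 = 14.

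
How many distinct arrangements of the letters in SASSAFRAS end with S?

1120

Fix S in the last position and arrange the remaining 8 letters.
Those 8 letters have A appearing 3 times and S appearing 3 times, giving (8)!/(3!·3!) = 1120.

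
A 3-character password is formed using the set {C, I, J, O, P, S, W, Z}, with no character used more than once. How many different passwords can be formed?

336

Choose and order 3 of the 8 symbols: the first character has 8 options, the next 7, then 6.
That product is 8 × 7 × 6 = 336.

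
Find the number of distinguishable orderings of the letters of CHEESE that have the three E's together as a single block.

Treat the 3 copies of E as a single block. The multiset to arrange is then {EEE, C, H, S}, 4 items in all.
All 4 items are distinct, so there are (4)! = 24 arrangements.

24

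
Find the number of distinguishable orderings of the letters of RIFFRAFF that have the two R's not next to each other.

Total arrangements of RIFFRAFF: 8!/(4!·2!) = 840.
Arrangements with the R's together: treat RR as one letter, giving (7)!/(4!) = 210.
Subtracting, 840 − 210 = 630 arrangements keep the R's apart.

630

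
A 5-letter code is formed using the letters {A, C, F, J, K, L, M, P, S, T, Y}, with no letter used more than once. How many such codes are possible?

55440

With no repetition, fill the 5 letters in order: 11 choices, then 10, down to 7.
11 × 10 × 9 × 8 × 7 = 55440.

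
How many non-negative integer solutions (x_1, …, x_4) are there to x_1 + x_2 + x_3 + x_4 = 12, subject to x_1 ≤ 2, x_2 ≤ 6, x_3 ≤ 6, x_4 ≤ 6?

97

Without the upper bounds there are C(15,3) = 455 ways to split 12 among 4 variables.
Subtract solutions that violate a single cap (substitute x_i' = x_i − (cap_i+1)): x_1 ≥ 3 gives C(12,3) = 220; x_2 ≥ 7 gives C(8,3) = 56; x_3 ≥ 7 gives C(8,3) = 56; x_4 ≥ 7 gives C(8,3) = 56. Together 388.
Add back pairs where two caps are both exceeded: 10 + 10 + 10 + 0 + 0 + 0 = 30.
By inclusion–exclusion the count is 455 − 388 + 30 = 97.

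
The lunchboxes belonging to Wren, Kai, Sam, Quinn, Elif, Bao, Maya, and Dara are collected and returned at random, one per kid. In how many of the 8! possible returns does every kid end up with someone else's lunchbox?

14833

Let Aᵢ be the assignments in which kid i gets their own lunchbox. We want the size of the complement of A₁∪…∪A_8.
By inclusion–exclusion this is Σ_{j=0}^{8} (−1)^j C(8,j)·(8−j)!.
Computing: 40320 − 40320 + 20160 − 6720 + 1680 − 336 + 56 − 8 + 1 = 14833.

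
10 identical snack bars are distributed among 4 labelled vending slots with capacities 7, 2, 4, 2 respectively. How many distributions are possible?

Without the upper bounds there are C(13,3) = 286 ways to split 10 among 4 vending slots.
Subtract solutions that violate a single cap (substitute x_i' = x_i − (cap_i+1)): x_1 ≥ 8 gives C(5,3) = 10; x_2 ≥ 3 gives C(10,3) = 120; x_3 ≥ 5 gives C(8,3) = 56; x_4 ≥ 3 gives C(10,3) = 120. Together 306.
Add back pairs where two caps are both exceeded: 0 + 0 + 0 + 10 + 35 + 10 = 55.
By inclusion–exclusion the count is 286 − 306 + 55 = 35.

35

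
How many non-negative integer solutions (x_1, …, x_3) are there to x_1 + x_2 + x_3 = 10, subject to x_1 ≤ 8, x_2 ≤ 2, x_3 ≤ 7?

21

Ignoring the caps, the number of non-negative solutions to x_1+…+x_3 = 10 is C(12,2) = 66.
Subtract solutions that violate a single cap (substitute x_i' = x_i − (cap_i+1)): x_1 ≥ 9 gives C(3,2) = 3; x_2 ≥ 3 gives C(9,2) = 36; x_3 ≥ 8 gives C(4,2) = 6. Together 45.
No two caps can be exceeded simultaneously, so the pair terms are all 0.
By inclusion–exclusion the count is 66 − 45 + 0 = 21.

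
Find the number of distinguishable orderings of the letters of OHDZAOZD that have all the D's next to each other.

Treat the 2 copies of D as a single block. The multiset to arrange is then {DD, A, H, O, O, Z, Z}, 7 items in all.
That gives (7)!/(2!·2!) = 1260 arrangements.

1260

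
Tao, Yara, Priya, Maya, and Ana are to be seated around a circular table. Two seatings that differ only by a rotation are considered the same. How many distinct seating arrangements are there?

24

Seat Tao anywhere (absorbing the rotational symmetry), then permute the other 4: (4)! = 24.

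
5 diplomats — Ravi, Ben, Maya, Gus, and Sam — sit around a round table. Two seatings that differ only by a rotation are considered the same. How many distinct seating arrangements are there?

24

Fix one person's seat to break rotational symmetry; the remaining 4 people can be arranged in (4)! = 24 ways.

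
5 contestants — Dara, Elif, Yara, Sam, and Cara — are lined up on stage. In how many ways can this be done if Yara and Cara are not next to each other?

Of the 5! = 120 arrangements, those with Yara and Cara adjacent number 2 × 4! = 48 (treat the pair as a block with 2 internal orders).
So 120 − 48 = 72 arrangements keep them apart.

72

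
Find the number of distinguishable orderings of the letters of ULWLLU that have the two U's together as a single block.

20

Treat the 2 copies of U as a single block. The multiset to arrange is then {UU, L, L, L, W}, 5 items in all.
That gives (5)!/(3!) = 20 arrangements.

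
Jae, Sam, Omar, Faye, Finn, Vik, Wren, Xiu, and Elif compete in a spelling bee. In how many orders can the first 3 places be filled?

This is an ordered selection of 3 from 9: P(9,3).
That gives 9 × 8 × 7 = 504.

504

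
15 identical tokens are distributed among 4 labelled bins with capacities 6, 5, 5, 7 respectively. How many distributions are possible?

By stars and bars, unrestricted non-negative solutions to x_1+…+x_4 = 15 number C(15+3,3) = 816.
Subtract solutions that violate a single cap (substitute x_i' = x_i − (cap_i+1)): x_1 ≥ 7 gives C(11,3) = 165; x_2 ≥ 6 gives C(12,3) = 220; x_3 ≥ 6 gives C(12,3) = 220; x_4 ≥ 8 gives C(10,3) = 120. Together 725.
Add back pairs where two caps are both exceeded: 10 + 10 + 1 + 20 + 4 + 4 = 49.
By inclusion–exclusion the count is 816 − 725 + 49 = 140.

140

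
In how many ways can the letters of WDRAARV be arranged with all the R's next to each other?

Treat the 2 copies of R as a single block. The multiset to arrange is then {RR, A, A, D, V, W}, 6 items in all.
That gives (6)!/(2!) = 360 arrangements.

360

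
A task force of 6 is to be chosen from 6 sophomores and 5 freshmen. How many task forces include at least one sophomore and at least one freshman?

With no constraint there are C(11,6) = 462 possible selections.
Selections missing a whole group: no sophomores → C(5,6) = 0; no freshmen → C(6,6) = 1.
Both groups omitted at once is impossible, so 462 − 1 = 461.

461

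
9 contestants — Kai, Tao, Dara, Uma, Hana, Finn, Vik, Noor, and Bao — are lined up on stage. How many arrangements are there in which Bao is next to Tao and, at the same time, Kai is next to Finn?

20160

Treat {Bao,Tao} as one block (2 orders) and {Kai,Finn} as another (2 orders).
That leaves 7 units to arrange: 2 × 2 × 7! = 4 × 5040 = 20160.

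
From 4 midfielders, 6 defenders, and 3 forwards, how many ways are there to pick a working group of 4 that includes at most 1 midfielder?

462

Split by how many midfielders are chosen (0 through 1).
Sum: C(4,0)·C(9,4) + C(4,1)·C(9,3) = 126 + 336 = 462.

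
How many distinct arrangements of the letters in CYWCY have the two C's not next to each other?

18

There are 5!/(2!·2!) = 30 arrangements of CYWCY in total.
If the two C's are adjacent, glue them into one block, leaving 4 items to arrange: (4)!/(2!) = 12 ways.
Subtracting, 30 − 12 = 18 arrangements keep the C's apart.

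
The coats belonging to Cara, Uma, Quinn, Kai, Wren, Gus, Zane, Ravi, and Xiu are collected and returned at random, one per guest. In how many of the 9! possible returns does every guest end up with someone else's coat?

Let Aᵢ be the assignments in which guest i gets their own coat. We want the size of the complement of A₁∪…∪A_9.
By inclusion–exclusion this is Σ_{j=0}^{9} (−1)^j C(9,j)·(9−j)!.
Computing: 362880 − 362880 + 181440 − 60480 + 15120 − 3024 + 504 − 72 + 9 − 1 = 133496.

133496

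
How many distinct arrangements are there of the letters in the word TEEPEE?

30

TEEPEE has 6 letters with E appearing 4 times.
So there are 6! / (4!) = 30 distinguishable arrangements.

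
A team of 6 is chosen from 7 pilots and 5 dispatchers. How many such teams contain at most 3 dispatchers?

812

Split by how many dispatchers are chosen (0 through 3).
Sum: C(5,0)·C(7,6) + C(5,1)·C(7,5) + C(5,2)·C(7,4) + C(5,3)·C(7,3) = 7 + 105 + 350 + 350 = 812.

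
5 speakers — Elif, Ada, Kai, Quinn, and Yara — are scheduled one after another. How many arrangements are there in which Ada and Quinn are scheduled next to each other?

48

Glue Ada and Quinn into one block (2 internal orders), leaving 4 units to arrange in a row.
That gives 2 × 4! = 2 × 24 = 48.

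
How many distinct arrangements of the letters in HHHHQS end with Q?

5

Fix Q in the last position and arrange the remaining 5 letters.
Those 5 letters have H appearing 4 times, giving (5)!/(4!) = 5.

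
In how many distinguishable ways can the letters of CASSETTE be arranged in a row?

5040

Letter multiplicities in CASSETTE: A×1, C×1, E×2, S×2, T×2.
So there are 8! / (2!·2!·2!) = 5040 distinguishable arrangements.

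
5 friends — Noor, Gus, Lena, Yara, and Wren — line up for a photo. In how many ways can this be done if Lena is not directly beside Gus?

72

Of the 5! = 120 arrangements, those with Lena and Gus adjacent number 2 × 4! = 48 (treat the pair as a block with 2 internal orders).
Complementary counting: 120 − 48 = 72.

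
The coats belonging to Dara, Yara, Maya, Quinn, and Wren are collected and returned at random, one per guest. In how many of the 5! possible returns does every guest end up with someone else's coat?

44

Let Aᵢ be the assignments in which guest i gets their own coat. We want the size of the complement of A₁∪…∪A_5.
By inclusion–exclusion this is Σ_{j=0}^{5} (−1)^j C(5,j)·(5−j)!.
Computing: 120 − 120 + 60 − 20 + 5 − 1 = 44.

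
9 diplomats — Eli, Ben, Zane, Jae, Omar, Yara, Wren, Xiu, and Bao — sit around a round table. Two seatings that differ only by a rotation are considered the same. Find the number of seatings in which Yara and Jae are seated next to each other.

Glue Yara and Jae into a block (2 internal orders). Seating 8 units around a circle gives (7)! arrangements.
So 2 × (7)! = 2 × 5040 = 10080.

10080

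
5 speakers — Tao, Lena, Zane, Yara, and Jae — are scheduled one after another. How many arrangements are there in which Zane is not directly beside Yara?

72

Of the 5! = 120 arrangements, those with Zane and Yara adjacent number 2 × 4! = 48 (treat the pair as a block with 2 internal orders).
Complementary counting: 120 − 48 = 72.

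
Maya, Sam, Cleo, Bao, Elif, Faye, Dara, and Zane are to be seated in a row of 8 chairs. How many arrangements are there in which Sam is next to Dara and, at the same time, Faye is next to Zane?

2880

Treat {Sam,Dara} as one block (2 orders) and {Faye,Zane} as another (2 orders).
That leaves 6 units to arrange: 2 × 2 × 6! = 4 × 720 = 2880.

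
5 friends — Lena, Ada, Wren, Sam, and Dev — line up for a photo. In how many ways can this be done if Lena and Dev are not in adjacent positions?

72

Of the 5! = 120 arrangements, those with Lena and Dev adjacent number 2 × 4! = 48 (treat the pair as a block with 2 internal orders).
Complementary counting: 120 − 48 = 72.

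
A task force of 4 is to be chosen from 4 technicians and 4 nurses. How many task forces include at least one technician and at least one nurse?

68

With no constraint there are C(8,4) = 70 possible selections.
Subtract selections that omit an entire group: no technicians → C(4,4) = 1; no nurses → C(4,4) = 1.
Both groups omitted at once is impossible, so 70 − 2 = 68.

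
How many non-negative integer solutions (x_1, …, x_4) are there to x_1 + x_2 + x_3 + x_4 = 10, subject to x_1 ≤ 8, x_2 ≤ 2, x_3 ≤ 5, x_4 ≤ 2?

By stars and bars, unrestricted non-negative solutions to x_1+…+x_4 = 10 number C(10+3,3) = 286.
Subtract solutions that violate a single cap (substitute x_i' = x_i − (cap_i+1)): x_1 ≥ 9 gives C(4,3) = 4; x_2 ≥ 3 gives C(10,3) = 120; x_3 ≥ 6 gives C(7,3) = 35; x_4 ≥ 3 gives C(10,3) = 120. Together 279.
Add back pairs where two caps are both exceeded: 0 + 0 + 0 + 4 + 35 + 4 = 43.
By inclusion–exclusion the count is 286 − 279 + 43 = 50.

50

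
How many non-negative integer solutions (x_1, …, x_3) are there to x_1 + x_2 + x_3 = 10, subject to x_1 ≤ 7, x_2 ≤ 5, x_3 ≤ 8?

Without the upper bounds there are C(12,2) = 66 ways to split 10 among 3 variables.
Subtract solutions that violate a single cap (substitute x_i' = x_i − (cap_i+1)): x_1 ≥ 8 gives C(4,2) = 6; x_2 ≥ 6 gives C(6,2) = 15; x_3 ≥ 9 gives C(3,2) = 3. Together 24.
No two caps can be exceeded simultaneously, so the pair terms are all 0.
By inclusion–exclusion the count is 66 − 24 + 0 = 42.

42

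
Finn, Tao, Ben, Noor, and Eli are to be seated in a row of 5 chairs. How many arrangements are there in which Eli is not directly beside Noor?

72

There are 5! = 120 arrangements in all. If Eli and Noor are adjacent, merging them into one block gives 2·(4)! = 48 arrangements.
Complementary counting: 120 − 48 = 72.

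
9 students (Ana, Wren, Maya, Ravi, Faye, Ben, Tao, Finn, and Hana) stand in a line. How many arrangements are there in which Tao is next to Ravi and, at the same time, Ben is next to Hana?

Treat {Tao,Ravi} as one block (2 orders) and {Ben,Hana} as another (2 orders).
That leaves 7 units to arrange: 2 × 2 × 7! = 4 × 5040 = 20160.

20160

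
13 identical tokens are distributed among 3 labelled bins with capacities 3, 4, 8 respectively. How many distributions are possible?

Ignoring the caps, the number of non-negative solutions to x_1+…+x_3 = 13 is C(15,2) = 105.
Subtract solutions that violate a single cap (substitute x_i' = x_i − (cap_i+1)): x_1 ≥ 4 gives C(11,2) = 55; x_2 ≥ 5 gives C(10,2) = 45; x_3 ≥ 9 gives C(6,2) = 15. Together 115.
Add back pairs where two caps are both exceeded: 15 + 1 + 0 = 16.
By inclusion–exclusion the count is 105 − 115 + 16 = 6.

6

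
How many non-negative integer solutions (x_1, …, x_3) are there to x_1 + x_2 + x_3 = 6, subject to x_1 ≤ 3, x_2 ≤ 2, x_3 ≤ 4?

9

Ignoring the caps, the number of non-negative solutions to x_1+…+x_3 = 6 is C(8,2) = 28.
Subtract solutions that violate a single cap (substitute x_i' = x_i − (cap_i+1)): x_1 ≥ 4 gives C(4,2) = 6; x_2 ≥ 3 gives C(5,2) = 10; x_3 ≥ 5 gives C(3,2) = 3. Together 19.
No two caps can be exceeded simultaneously, so the pair terms are all 0.
By inclusion–exclusion the count is 28 − 19 + 0 = 9.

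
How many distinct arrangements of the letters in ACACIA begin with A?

30

Fix A in the first position and arrange the remaining 5 letters.
Those 5 letters have A appearing twice and C appearing twice, giving (5)!/(2!·2!) = 30.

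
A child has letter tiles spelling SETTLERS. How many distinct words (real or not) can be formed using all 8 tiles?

5040

SETTLERS has 8 letters with E appearing twice, S appearing twice, and T appearing twice.
The number of distinct arrangements is 8!/(2!·2!·2!) = 40320/8 = 5040.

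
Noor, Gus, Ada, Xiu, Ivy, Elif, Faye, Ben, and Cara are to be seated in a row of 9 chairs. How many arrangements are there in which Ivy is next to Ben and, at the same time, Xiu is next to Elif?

Treat {Ivy,Ben} as one block (2 orders) and {Xiu,Elif} as another (2 orders).
That leaves 7 units to arrange: 2 × 2 × 7! = 4 × 5040 = 20160.

20160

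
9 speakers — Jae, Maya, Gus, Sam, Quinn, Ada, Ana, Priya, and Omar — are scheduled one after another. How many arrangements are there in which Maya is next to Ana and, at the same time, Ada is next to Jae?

20160

Treat {Maya,Ana} as one block (2 orders) and {Ada,Jae} as another (2 orders).
That leaves 7 units to arrange: 2 × 2 × 7! = 4 × 5040 = 20160.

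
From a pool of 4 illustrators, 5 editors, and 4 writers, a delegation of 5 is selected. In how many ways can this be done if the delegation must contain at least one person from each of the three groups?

980

Total 5-person selections from all 13: C(13,5) = 1287.
Selections missing a whole group: no illustrators → C(9,5) = 126; no editors → C(8,5) = 56; no writers → C(9,5) = 126.
Add back selections omitting two groups (i.e. drawn from a single group): C(4,5) + C(5,5) + C(4,5) = 1.
By inclusion–exclusion: 1287 − 308 + 1 = 980.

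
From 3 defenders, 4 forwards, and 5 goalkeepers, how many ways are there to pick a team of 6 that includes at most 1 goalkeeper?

112

Split by how many goalkeepers are chosen (0 through 1).
Sum: C(5,0)·C(7,6) + C(5,1)·C(7,5) = 7 + 105 = 112.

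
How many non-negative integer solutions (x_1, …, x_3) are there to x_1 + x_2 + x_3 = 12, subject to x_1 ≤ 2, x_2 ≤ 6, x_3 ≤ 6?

6

Without the upper bounds there are C(14,2) = 91 ways to split 12 among 3 variables.
Subtract solutions that violate a single cap (substitute x_i' = x_i − (cap_i+1)): x_1 ≥ 3 gives C(11,2) = 55; x_2 ≥ 7 gives C(7,2) = 21; x_3 ≥ 7 gives C(7,2) = 21. Together 97.
Add back pairs where two caps are both exceeded: 6 + 6 + 0 = 12.
By inclusion–exclusion the count is 91 − 97 + 12 = 6.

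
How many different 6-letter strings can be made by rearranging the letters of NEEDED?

60

NEEDED has 6 letters with D appearing twice and E appearing 3 times.
So there are 6! / (3!·2!) = 60 distinguishable arrangements.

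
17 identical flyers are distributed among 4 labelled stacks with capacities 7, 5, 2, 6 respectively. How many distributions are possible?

Ignoring the caps, the number of non-negative solutions to x_1+…+x_4 = 17 is C(20,3) = 1140.
Subtract solutions that violate a single cap (substitute x_i' = x_i − (cap_i+1)): x_1 ≥ 8 gives C(12,3) = 220; x_2 ≥ 6 gives C(14,3) = 364; x_3 ≥ 3 gives C(17,3) = 680; x_4 ≥ 7 gives C(13,3) = 286. Together 1550.
Add back pairs where two caps are both exceeded: 20 + 84 + 10 + 165 + 35 + 120 = 434.
Subtract triples: 1 + 0 + 0 + 4 = 5.
By inclusion–exclusion the count is 1140 − 1550 + 434 − 5 = 19.

19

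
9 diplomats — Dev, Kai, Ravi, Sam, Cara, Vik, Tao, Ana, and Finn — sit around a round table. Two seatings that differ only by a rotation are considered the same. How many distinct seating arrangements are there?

Around a circle, 9 distinct people have 9!/9 = (8)! = 40320 rotationally distinct seatings.

40320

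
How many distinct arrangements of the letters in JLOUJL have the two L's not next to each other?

Total arrangements of JLOUJL: 6!/(2!·2!) = 180.
Arrangements with the L's together: treat LL as one letter, giving (5)!/(2!) = 60.
Subtracting, 180 − 60 = 120 arrangements keep the L's apart.

120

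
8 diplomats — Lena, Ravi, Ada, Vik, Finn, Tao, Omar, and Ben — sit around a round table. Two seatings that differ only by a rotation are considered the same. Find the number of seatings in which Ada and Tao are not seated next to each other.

3600

Without the restriction there are (7)! = 5040 seatings.
Seatings with Ada beside Tao: treat them as a block with 2 internal orders, giving 2 × (6)! = 1440.
Subtracting, 5040 − 1440 = 3600.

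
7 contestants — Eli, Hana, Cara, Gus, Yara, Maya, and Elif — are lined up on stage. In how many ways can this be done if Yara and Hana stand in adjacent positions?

Place the 5 others and the Yara-Hana pair as 6 objects in a line; the pair has 2 internal arrangements.
So the count is 2·(6)! = 1440.

1440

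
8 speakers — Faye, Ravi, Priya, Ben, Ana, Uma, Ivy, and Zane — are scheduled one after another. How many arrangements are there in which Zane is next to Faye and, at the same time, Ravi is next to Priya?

Treat {Zane,Faye} as one block (2 orders) and {Ravi,Priya} as another (2 orders).
That leaves 6 units to arrange: 2 × 2 × 6! = 4 × 720 = 2880.

2880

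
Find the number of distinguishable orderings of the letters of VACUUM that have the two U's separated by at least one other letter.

Total arrangements of VACUUM: 6!/(2!) = 360.
Arrangements with the U's together: treat UU as one letter, giving (5)! = 120.
Hence 360 − 120 = 240.

240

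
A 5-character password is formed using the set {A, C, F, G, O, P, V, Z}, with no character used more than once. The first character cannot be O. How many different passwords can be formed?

The first character has 8−1 = 7 choices (anything except O).
The remaining 4 characters are filled from the other 7 symbols without repetition: 7 × 6 × 5 × 4 = 840.
Total: 7 × 840 = 5880.

5880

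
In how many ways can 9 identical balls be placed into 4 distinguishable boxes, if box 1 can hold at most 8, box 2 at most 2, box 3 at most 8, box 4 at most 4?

103

Without the upper bounds there are C(12,3) = 220 ways to split 9 among 4 boxes.
Subtract solutions that violate a single cap (substitute x_i' = x_i − (cap_i+1)): x_1 ≥ 9 gives C(3,3) = 1; x_2 ≥ 3 gives C(9,3) = 84; x_3 ≥ 9 gives C(3,3) = 1; x_4 ≥ 5 gives C(7,3) = 35. Together 121.
Add back pairs where two caps are both exceeded: 0 + 0 + 0 + 0 + 4 + 0 = 4.
By inclusion–exclusion the count is 220 − 121 + 4 = 103.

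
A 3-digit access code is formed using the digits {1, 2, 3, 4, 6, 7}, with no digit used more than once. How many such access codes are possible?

120

This is a permutation of 3 out of 6: P(6,3) = 6!/3!.
That product is 6 × 5 × 4 = 120.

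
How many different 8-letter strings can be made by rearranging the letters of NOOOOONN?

The 8 letters of NOOOOONN have repeats: N appearing 3 times and O appearing 5 times.
Dividing 8! = 40320 by 5!·3! = 720 for the repeated letters gives 56.

56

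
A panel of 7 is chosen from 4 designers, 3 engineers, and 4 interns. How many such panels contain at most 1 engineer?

92

Split by how many engineers are chosen (0 through 1).
Sum: C(3,0)·C(8,7) + C(3,1)·C(8,6) = 8 + 84 = 92.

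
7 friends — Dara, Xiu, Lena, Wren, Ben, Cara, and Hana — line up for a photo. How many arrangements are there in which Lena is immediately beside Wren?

1440

Treat {Lena, Wren} as a single unit. There are 6 units to order, and the pair itself can be ordered 2 ways.
So the count is 2·(6)! = 1440.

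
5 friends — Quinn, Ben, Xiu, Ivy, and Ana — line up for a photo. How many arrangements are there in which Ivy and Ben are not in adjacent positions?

72

There are 5! = 120 arrangements in all. If Ivy and Ben are adjacent, merging them into one block gives 2·(4)! = 48 arrangements.
So 120 − 48 = 72 arrangements keep them apart.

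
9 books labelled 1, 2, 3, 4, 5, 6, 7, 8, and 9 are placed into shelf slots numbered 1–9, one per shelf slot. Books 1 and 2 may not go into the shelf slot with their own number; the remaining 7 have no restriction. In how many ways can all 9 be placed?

Let Aᵢ (for i ∈ {1, 2}) be the placements that put book i in its forbidden shelf slot. Any j of these fix j positions, leaving (9−j)! ways to fill the rest, and there are C(2,j) ways to pick which j.
By inclusion–exclusion, the number of valid placements is Σ_{j=0}^{2} (−1)^j C(2,j)·(9−j)!.
Computing: 362880 − 80640 + 5040 = 287280.

287280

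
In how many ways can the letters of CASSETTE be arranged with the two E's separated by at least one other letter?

3780

There are 8!/(2!·2!·2!) = 5040 arrangements of CASSETTE in total.
If the two E's are adjacent, glue them into one block, leaving 7 items to arrange: (7)!/(2!·2!) = 1260 ways.
Hence 5040 − 1260 = 3780.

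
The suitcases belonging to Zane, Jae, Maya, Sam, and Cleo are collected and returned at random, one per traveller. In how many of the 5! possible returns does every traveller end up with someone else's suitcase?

44

This is the derangement count D_5: permutations of 5 items with no fixed point.
By inclusion–exclusion this is Σ_{j=0}^{5} (−1)^j C(5,j)·(5−j)!.
Computing: 120 − 120 + 60 − 20 + 5 − 1 = 44.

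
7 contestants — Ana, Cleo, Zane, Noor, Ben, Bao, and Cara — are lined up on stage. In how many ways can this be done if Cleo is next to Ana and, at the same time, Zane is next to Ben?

480

Treat {Cleo,Ana} as one block (2 orders) and {Zane,Ben} as another (2 orders).
That leaves 5 units to arrange: 2 × 2 × 5! = 4 × 120 = 480.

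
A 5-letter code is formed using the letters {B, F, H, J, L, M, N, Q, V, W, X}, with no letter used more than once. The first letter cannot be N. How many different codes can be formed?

50400

The first letter has 11−1 = 10 choices (anything except N).
The remaining 4 letters are filled from the other 10 symbols without repetition: 10 × 9 × 8 × 7 = 5040.
Total: 10 × 5040 = 50400.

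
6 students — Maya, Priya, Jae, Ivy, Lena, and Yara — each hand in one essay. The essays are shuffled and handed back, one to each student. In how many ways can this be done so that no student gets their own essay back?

265

This is the derangement count D_6: permutations of 6 items with no fixed point.
By inclusion–exclusion this is Σ_{j=0}^{6} (−1)^j C(6,j)·(6−j)!.
Computing: 720 − 720 + 360 − 120 + 30 − 6 + 1 = 265.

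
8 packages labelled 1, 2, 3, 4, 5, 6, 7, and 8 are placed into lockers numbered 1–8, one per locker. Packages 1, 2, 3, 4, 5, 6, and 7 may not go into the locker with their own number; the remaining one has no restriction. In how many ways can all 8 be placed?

16687

Let Aᵢ (for 1 ≤ i ≤ 7) be the placements that put package i in its forbidden locker. Any j of these fix j positions, leaving (8−j)! ways to fill the rest, and there are C(7,j) ways to pick which j.
By inclusion–exclusion, the number of valid placements is Σ_{j=0}^{7} (−1)^j C(7,j)·(8−j)!.
Computing: 40320 − 35280 + 15120 − 4200 + 840 − 126 + 14 − 1 = 16687.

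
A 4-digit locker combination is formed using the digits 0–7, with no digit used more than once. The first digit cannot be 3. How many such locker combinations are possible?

The first digit has 8−1 = 7 choices (anything except 3).
The remaining 3 digits are filled from the other 7 symbols without repetition: 7 × 6 × 5 = 210.
Total: 7 × 210 = 1470.

1470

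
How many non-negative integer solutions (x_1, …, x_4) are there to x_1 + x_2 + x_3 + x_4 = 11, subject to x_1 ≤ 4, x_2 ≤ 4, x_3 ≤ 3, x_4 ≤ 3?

Without the upper bounds there are C(14,3) = 364 ways to split 11 among 4 variables.
Subtract solutions that violate a single cap (substitute x_i' = x_i − (cap_i+1)): x_1 ≥ 5 gives C(9,3) = 84; x_2 ≥ 5 gives C(9,3) = 84; x_3 ≥ 4 gives C(10,3) = 120; x_4 ≥ 4 gives C(10,3) = 120. Together 408.
Add back pairs where two caps are both exceeded: 4 + 10 + 10 + 10 + 10 + 20 = 64.
By inclusion–exclusion the count is 364 − 408 + 64 = 20.

20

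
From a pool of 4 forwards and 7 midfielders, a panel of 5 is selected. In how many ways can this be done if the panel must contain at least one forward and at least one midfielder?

Total 5-person selections from all 11: C(11,5) = 462.
Selections missing a whole group: no forwards → C(7,5) = 21; no midfielders → C(4,5) = 0.
Both groups omitted at once is impossible, so 462 − 21 = 441.

441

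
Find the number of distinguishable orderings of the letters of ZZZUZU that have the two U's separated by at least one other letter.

There are 6!/(4!·2!) = 15 arrangements of ZZZUZU in total.
Arrangements with the U's together: treat UU as one letter, giving (5)!/(4!) = 5.
Hence 15 − 5 = 10.

10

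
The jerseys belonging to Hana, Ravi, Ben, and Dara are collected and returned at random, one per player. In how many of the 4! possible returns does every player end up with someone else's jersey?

Count assignments avoiding every fixed point. For any j of the 4 players fixed to their old jersey, the other 4−j can be arranged in (4−j)! ways.
By inclusion–exclusion this is Σ_{j=0}^{4} (−1)^j C(4,j)·(4−j)!.
Computing: 24 − 24 + 12 − 4 + 1 = 9.

9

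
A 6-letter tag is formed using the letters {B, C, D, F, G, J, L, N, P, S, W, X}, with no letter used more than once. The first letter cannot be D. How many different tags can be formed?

609840

The first letter has 12−1 = 11 choices (anything except D).
The remaining 5 letters are filled from the other 11 symbols without repetition: 11 × 10 × 9 × 8 × 7 = 55440.
Total: 11 × 55440 = 609840.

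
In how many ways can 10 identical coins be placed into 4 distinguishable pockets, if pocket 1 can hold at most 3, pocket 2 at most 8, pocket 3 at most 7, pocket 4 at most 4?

136

By stars and bars, unrestricted non-negative solutions to x_1+…+x_4 = 10 number C(10+3,3) = 286.
Subtract solutions that violate a single cap (substitute x_i' = x_i − (cap_i+1)): x_1 ≥ 4 gives C(9,3) = 84; x_2 ≥ 9 gives C(4,3) = 4; x_3 ≥ 8 gives C(5,3) = 10; x_4 ≥ 5 gives C(8,3) = 56. Together 154.
Add back pairs where two caps are both exceeded: 0 + 0 + 4 + 0 + 0 + 0 = 4.
By inclusion–exclusion the count is 286 − 154 + 4 = 136.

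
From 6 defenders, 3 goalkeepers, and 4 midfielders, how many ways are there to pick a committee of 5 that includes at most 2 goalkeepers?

1242

Split by how many goalkeepers are chosen (0 through 2).
Sum: C(3,0)·C(10,5) + C(3,1)·C(10,4) + C(3,2)·C(10,3) = 252 + 630 + 360 = 1242.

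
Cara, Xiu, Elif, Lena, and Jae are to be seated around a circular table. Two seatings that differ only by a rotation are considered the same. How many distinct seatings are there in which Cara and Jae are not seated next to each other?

12

All circular seatings of 5 people number (4)! = 24.
Those with Cara next to Jae: fuse the pair into one unit and seat 4 units around a circle — 2·(3)! = 12.
Subtracting, 24 − 12 = 12.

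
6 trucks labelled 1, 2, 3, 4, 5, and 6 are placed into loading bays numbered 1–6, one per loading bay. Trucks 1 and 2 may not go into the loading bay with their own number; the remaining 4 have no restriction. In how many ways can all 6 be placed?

504

Let Aᵢ (for i ∈ {1, 2}) be the placements that put truck i in its forbidden loading bay. Any j of these fix j positions, leaving (6−j)! ways to fill the rest, and there are C(2,j) ways to pick which j.
By inclusion–exclusion, the number of valid placements is Σ_{j=0}^{2} (−1)^j C(2,j)·(6−j)!.
Computing: 720 − 240 + 24 = 504.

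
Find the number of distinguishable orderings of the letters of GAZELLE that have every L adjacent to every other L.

360

Treat the 2 copies of L as a single block. The multiset to arrange is then {LL, A, E, E, G, Z}, 6 items in all.
That gives (6)!/(2!) = 360 arrangements.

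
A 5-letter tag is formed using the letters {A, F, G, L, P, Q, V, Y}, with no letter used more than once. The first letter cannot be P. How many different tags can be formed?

The first letter has 8−1 = 7 choices (anything except P).
The remaining 4 letters are filled from the other 7 symbols without repetition: 7 × 6 × 5 × 4 = 840.
Total: 7 × 840 = 5880.

5880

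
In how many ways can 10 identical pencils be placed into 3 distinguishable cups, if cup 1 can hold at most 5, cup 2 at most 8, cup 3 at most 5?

33

Without the upper bounds there are C(12,2) = 66 ways to split 10 among 3 cups.
Subtract solutions that violate a single cap (substitute x_i' = x_i − (cap_i+1)): x_1 ≥ 6 gives C(6,2) = 15; x_2 ≥ 9 gives C(3,2) = 3; x_3 ≥ 6 gives C(6,2) = 15. Together 33.
No two caps can be exceeded simultaneously, so the pair terms are all 0.
By inclusion–exclusion the count is 66 − 33 + 0 = 33.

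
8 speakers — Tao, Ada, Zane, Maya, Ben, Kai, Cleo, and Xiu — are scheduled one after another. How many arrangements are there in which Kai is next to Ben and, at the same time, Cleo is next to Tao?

2880

Treat {Kai,Ben} as one block (2 orders) and {Cleo,Tao} as another (2 orders).
That leaves 6 units to arrange: 2 × 2 × 6! = 4 × 720 = 2880.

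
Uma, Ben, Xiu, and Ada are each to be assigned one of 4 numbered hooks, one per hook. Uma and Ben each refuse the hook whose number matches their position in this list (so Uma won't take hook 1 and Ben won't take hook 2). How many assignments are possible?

14

Let Aᵢ (for i ∈ {1, 2}) be the placements that put person i in their forbidden hook. Any j of these fix j positions, leaving (4−j)! ways to fill the rest, and there are C(2,j) ways to pick which j.
By inclusion–exclusion, the number of valid placements is Σ_{j=0}^{2} (−1)^j C(2,j)·(4−j)!.
Computing: 24 − 12 + 2 = 14.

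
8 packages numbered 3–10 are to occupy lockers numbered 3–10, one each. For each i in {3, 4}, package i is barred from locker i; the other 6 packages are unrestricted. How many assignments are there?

Let Aᵢ (for i ∈ {3, 4}) be the placements that put package i in its forbidden locker. Any j of these fix j positions, leaving (8−j)! ways to fill the rest, and there are C(2,j) ways to pick which j.
By inclusion–exclusion, the number of valid placements is Σ_{j=0}^{2} (−1)^j C(2,j)·(8−j)!.
Computing: 40320 − 10080 + 720 = 30960.

30960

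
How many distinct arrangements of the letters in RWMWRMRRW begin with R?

560

With the first slot taken by R, it remains to arrange the other 8 letters (WMWRMRRW).
Those 8 letters have M appearing twice, R appearing 3 times, and W appearing 3 times, giving (8)!/(3!·3!·2!) = 560.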